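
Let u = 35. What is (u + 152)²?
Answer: 34969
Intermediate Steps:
(u + 152)² = (35 + 152)² = 187² = 34969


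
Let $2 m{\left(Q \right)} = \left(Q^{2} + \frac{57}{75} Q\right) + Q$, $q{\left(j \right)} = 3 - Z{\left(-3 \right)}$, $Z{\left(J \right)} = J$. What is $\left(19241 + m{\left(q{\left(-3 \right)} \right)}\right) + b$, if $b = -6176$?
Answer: $\frac{327207}{25} \approx 13088.0$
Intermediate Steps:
$q{\left(j \right)} = 6$ ($q{\left(j \right)} = 3 - -3 = 3 + 3 = 6$)
$m{\left(Q \right)} = \frac{Q^{2}}{2} + \frac{22 Q}{25}$ ($m{\left(Q \right)} = \frac{\left(Q^{2} + \frac{57}{75} Q\right) + Q}{2} = \frac{\left(Q^{2} + 57 \cdot \frac{1}{75} Q\right) + Q}{2} = \frac{\left(Q^{2} + \frac{19 Q}{25}\right) + Q}{2} = \frac{Q^{2} + \frac{44 Q}{25}}{2} = \frac{Q^{2}}{2} + \frac{22 Q}{25}$)
$\left(19241 + m{\left(q{\left(-3 \right)} \right)}\right) + b = \left(19241 + \frac{1}{50} \cdot 6 \left(44 + 25 \cdot 6\right)\right) - 6176 = \left(19241 + \frac{1}{50} \cdot 6 \left(44 + 150\right)\right) - 6176 = \left(19241 + \frac{1}{50} \cdot 6 \cdot 194\right) - 6176 = \left(19241 + \frac{582}{25}\right) - 6176 = \frac{481607}{25} - 6176 = \frac{327207}{25}$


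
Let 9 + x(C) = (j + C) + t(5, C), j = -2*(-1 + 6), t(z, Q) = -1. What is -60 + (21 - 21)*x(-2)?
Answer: -60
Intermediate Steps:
j = -10 (j = -2*5 = -10)
x(C) = -20 + C (x(C) = -9 + ((-10 + C) - 1) = -9 + (-11 + C) = -20 + C)
-60 + (21 - 21)*x(-2) = -60 + (21 - 21)*(-20 - 2) = -60 + 0*(-22) = -60 + 0 = -60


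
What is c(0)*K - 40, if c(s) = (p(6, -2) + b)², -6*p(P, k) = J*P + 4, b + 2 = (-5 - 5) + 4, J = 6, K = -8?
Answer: -15848/9 ≈ -1760.9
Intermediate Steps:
b = -8 (b = -2 + ((-5 - 5) + 4) = -2 + (-10 + 4) = -2 - 6 = -8)
p(P, k) = -⅔ - P (p(P, k) = -(6*P + 4)/6 = -(4 + 6*P)/6 = -⅔ - P)
c(s) = 1936/9 (c(s) = ((-⅔ - 1*6) - 8)² = ((-⅔ - 6) - 8)² = (-20/3 - 8)² = (-44/3)² = 1936/9)
c(0)*K - 40 = (1936/9)*(-8) - 40 = -15488/9 - 40 = -15848/9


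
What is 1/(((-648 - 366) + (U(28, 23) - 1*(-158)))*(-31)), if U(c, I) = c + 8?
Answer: 1/25420 ≈ 3.9339e-5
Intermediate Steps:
U(c, I) = 8 + c
1/(((-648 - 366) + (U(28, 23) - 1*(-158)))*(-31)) = 1/(((-648 - 366) + ((8 + 28) - 1*(-158)))*(-31)) = 1/((-1014 + (36 + 158))*(-31)) = 1/((-1014 + 194)*(-31)) = 1/(-820*(-31)) = 1/25420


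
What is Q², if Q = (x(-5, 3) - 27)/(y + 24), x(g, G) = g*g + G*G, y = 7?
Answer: 49/961 ≈ 0.050989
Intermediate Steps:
x(g, G) = G² + g² (x(g, G) = g² + G² = G² + g²)
Q = 7/31 (Q = ((3² + (-5)²) - 27)/(7 + 24) = ((9 + 25) - 27)/31 = (34 - 27)*(1/31) = 7*(1/31) = 7/31 ≈ 0.22581)
Q² = (7/31)² = 49/961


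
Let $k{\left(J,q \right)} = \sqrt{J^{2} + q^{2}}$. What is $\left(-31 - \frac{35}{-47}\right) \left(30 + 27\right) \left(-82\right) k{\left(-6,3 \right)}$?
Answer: $\frac{19939284 \sqrt{5}}{47} \approx 9.4863 \cdot 10^{5}$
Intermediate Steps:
$\left(-31 - \frac{35}{-47}\right) \left(30 + 27\right) \left(-82\right) k{\left(-6,3 \right)} = \left(-31 - \frac{35}{-47}\right) \left(30 + 27\right) \left(-82\right) \sqrt{\left(-6\right)^{2} + 3^{2}} = \left(-31 - - \frac{35}{47}\right) 57 \left(-82\right) \sqrt{36 + 9} = \left(-31 + \frac{35}{47}\right) 57 \left(-82\right) \sqrt{45} = \left(- \frac{1422}{47}\right) 57 \left(-82\right) 3 \sqrt{5} = \left(- \frac{81054}{47}\right) \left(-82\right) 3 \sqrt{5} = \frac{6646428 \cdot 3 \sqrt{5}}{47} = \frac{19939284 \sqrt{5}}{47}$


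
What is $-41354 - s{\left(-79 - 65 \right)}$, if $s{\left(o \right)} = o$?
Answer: $-41210$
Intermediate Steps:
$-41354 - s{\left(-79 - 65 \right)} = -41354 - \left(-79 - 65\right) = -41354 - -144 = -41354 + 144 = -41210$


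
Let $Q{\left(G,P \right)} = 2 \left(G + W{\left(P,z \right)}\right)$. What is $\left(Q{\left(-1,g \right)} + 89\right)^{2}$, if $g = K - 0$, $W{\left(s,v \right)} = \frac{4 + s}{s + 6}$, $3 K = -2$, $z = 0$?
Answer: $\frac{124609}{16} \approx 7788.1$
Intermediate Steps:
$K = - \frac{2}{3}$ ($K = \frac{1}{3} \left(-2\right) = - \frac{2}{3} \approx -0.66667$)
$W{\left(s,v \right)} = \frac{4 + s}{6 + s}$
$g = - \frac{2}{3}$ ($g = - \frac{2}{3} - 0 = - \frac{2}{3} + 0 = - \frac{2}{3} \approx -0.66667$)
$Q{\left(G,P \right)} = 2 G + \frac{2 \left(4 + P\right)}{6 + P}$ ($Q{\left(G,P \right)} = 2 \left(G + \frac{4 + P}{6 + P}\right) = 2 G + \frac{2 \left(4 + P\right)}{6 + P}$)
$\left(Q{\left(-1,g \right)} + 89\right)^{2} = \left(\frac{2 \left(4 - \frac{2}{3} - \left(6 - \frac{2}{3}\right)\right)}{6 - \frac{2}{3}} + 89\right)^{2} = \left(\frac{2 \left(4 - \frac{2}{3} - \frac{16}{3}\right)}{\frac{16}{3}} + 89\right)^{2} = \left(2 \cdot \frac{3}{16} \left(4 - \frac{2}{3} - \frac{16}{3}\right) + 89\right)^{2} = \left(2 \cdot \frac{3}{16} \left(-2\right) + 89\right)^{2} = \left(- \frac{3}{4} + 89\right)^{2} = \left(\frac{353}{4}\right)^{2} = \frac{124609}{16}$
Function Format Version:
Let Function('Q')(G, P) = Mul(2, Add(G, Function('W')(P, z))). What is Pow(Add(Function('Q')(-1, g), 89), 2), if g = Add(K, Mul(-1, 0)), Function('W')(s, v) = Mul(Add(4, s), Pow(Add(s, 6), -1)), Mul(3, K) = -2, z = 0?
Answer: Rational(124609, 16) ≈ 7788.1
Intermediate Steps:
K = Rational(-2, 3) (K = Mul(Rational(1, 3), -2) = Rational(-2, 3) ≈ -0.66667)
Function('W')(s, v) = Mul(Pow(Add(6, s), -1), Add(4, s)) (Function('W')(s, v) = Mul(Add(4, s), Pow(Add(6, s), -1)) = Mul(Pow(Add(6, s), -1), Add(4, s)))
g = Rational(-2, 3) (g = Add(Rational(-2, 3), Mul(-1, 0)) = Add(Rational(-2, 3), 0) = Rational(-2, 3) ≈ -0.66667)
Function('Q')(G, P) = Add(Mul(2, G), Mul(2, Pow(Add(6, P), -1), Add(4, P))) (Function('Q')(G, P) = Mul(2, Add(G, Mul(Pow(Add(6, P), -1), Add(4, P)))) = Add(Mul(2, G), Mul(2, Pow(Add(6, P), -1), Add(4, P))))
Pow(Add(Function('Q')(-1, g), 89), 2) = Pow(Add(Mul(2, Pow(Add(6, Rational(-2, 3)), -1), Add(4, Rational(-2, 3), Mul(-1, Add(6, Rational(-2, 3))))), 89), 2) = Pow(Add(Mul(2, Pow(Rational(16, 3), -1), Add(4, Rational(-2, 3), Mul(-1, Rational(16, 3)))), 89), 2) = Pow(Add(Mul(2, Rational(3, 16), Add(4, Rational(-2, 3), Rational(-16, 3))), 89), 2) = Pow(Add(Mul(2, Rational(3, 16), -2), 89), 2) = Pow(Add(Rational(-3, 4), 89), 2) = Pow(Rational(353, 4), 2) = Rational(124609, 16)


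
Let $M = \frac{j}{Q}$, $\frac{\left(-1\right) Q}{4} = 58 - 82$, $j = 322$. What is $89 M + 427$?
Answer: $\frac{34825}{48} \approx 725.52$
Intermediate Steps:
$Q = 96$ ($Q = - 4 \left(58 - 82\right) = \left(-4\right) \left(-24\right) = 96$)
$M = \frac{161}{48}$ ($M = \frac{322}{96} = 322 \cdot \frac{1}{96} = \frac{161}{48} \approx 3.3542$)
$89 M + 427 = 89 \cdot \frac{161}{48} + 427 = \frac{14329}{48} + 427 = \frac{34825}{48}$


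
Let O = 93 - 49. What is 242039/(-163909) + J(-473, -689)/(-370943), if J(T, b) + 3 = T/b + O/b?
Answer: -4758461004647/3222447497911 ≈ -1.4767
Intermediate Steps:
O = 44
J(T, b) = -3 + 44/b + T/b (J(T, b) = -3 + (T/b + 44/b) = -3 + (44/b + T/b) = -3 + 44/b + T/b)
242039/(-163909) + J(-473, -689)/(-370943) = 242039/(-163909) + ((44 - 473 - 3*(-689))/(-689))/(-370943) = 242039*(-1/163909) - (44 - 473 + 2067)/689*(-1/370943) = -242039/163909 - 1/689*1638*(-1/370943) = -242039/163909 - 126/53*(-1/370943) = -242039/163909 + 126/19659979 = -4758461004647/3222447497911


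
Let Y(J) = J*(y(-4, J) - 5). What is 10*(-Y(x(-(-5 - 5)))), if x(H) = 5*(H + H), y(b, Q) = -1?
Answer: 6000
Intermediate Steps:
x(H) = 10*H (x(H) = 5*(2*H) = 10*H)
Y(J) = -6*J (Y(J) = J*(-1 - 5) = J*(-6) = -6*J)
10*(-Y(x(-(-5 - 5)))) = 10*(-(-6)*10*(-(-5 - 5))) = 10*(-(-6)*10*(-1*(-10))) = 10*(-(-6)*10*10) = 10*(-(-6)*100) = 10*(-1*(-600)) = 10*600 = 6000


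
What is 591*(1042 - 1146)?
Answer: -61464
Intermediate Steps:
591*(1042 - 1146) = 591*(-104) = -61464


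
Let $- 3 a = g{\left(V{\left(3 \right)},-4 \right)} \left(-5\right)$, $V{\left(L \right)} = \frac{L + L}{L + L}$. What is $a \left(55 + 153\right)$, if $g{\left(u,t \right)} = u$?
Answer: $\frac{1040}{3} \approx 346.67$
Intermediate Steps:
$V{\left(L \right)} = 1$ ($V{\left(L \right)} = \frac{2 L}{2 L} = 2 L \frac{1}{2 L} = 1$)
$a = \frac{5}{3}$ ($a = - \frac{1 \left(-5\right)}{3} = \left(- \frac{1}{3}\right) \left(-5\right) = \frac{5}{3} \approx 1.6667$)
$a \left(55 + 153\right) = \frac{5 \left(55 + 153\right)}{3} = \frac{5}{3} \cdot 208 = \frac{1040}{3}$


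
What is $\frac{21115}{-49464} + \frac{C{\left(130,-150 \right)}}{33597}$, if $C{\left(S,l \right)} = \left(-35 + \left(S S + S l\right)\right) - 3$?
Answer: $- \frac{93320743}{184649112} \approx -0.50539$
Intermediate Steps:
$C{\left(S,l \right)} = -38 + S^{2} + S l$ ($C{\left(S,l \right)} = \left(-35 + \left(S^{2} + S l\right)\right) - 3 = \left(-35 + S^{2} + S l\right) - 3 = -38 + S^{2} + S l$)
$\frac{21115}{-49464} + \frac{C{\left(130,-150 \right)}}{33597} = \frac{21115}{-49464} + \frac{-38 + 130^{2} + 130 \left(-150\right)}{33597} = 21115 \left(- \frac{1}{49464}\right) + \left(-38 + 16900 - 19500\right) \frac{1}{33597} = - \frac{21115}{49464} - \frac{2638}{33597} = - \frac{93320743}{184649112}$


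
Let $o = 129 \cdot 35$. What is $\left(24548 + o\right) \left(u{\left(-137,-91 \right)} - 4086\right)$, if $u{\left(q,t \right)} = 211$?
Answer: $-112619125$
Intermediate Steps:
$o = 4515$
$\left(24548 + o\right) \left(u{\left(-137,-91 \right)} - 4086\right) = \left(24548 + 4515\right) \left(211 - 4086\right) = 29063 \left(-3875\right) = -112619125$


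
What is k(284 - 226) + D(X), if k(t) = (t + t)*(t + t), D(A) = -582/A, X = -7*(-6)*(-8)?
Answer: 753633/56 ≈ 13458.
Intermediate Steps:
X = -336 (X = 42*(-8) = -336)
k(t) = 4*t² (k(t) = (2*t)*(2*t) = 4*t²)
k(284 - 226) + D(X) = 4*(284 - 226)² - 582/(-336) = 4*58² - 582*(-1/336) = 4*3364 + 97/56 = 13456 + 97/56 = 753633/56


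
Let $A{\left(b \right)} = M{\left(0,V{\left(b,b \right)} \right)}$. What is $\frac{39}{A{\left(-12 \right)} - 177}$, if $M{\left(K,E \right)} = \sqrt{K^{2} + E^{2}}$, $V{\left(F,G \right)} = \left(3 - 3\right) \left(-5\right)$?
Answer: $- \frac{13}{59} \approx -0.22034$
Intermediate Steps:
$V{\left(F,G \right)} = 0$ ($V{\left(F,G \right)} = 0 \left(-5\right) = 0$)
$M{\left(K,E \right)} = \sqrt{E^{2} + K^{2}}$
$A{\left(b \right)} = 0$ ($A{\left(b \right)} = \sqrt{0^{2} + 0^{2}} = \sqrt{0 + 0} = \sqrt{0} = 0$)
$\frac{39}{A{\left(-12 \right)} - 177} = \frac{39}{0 - 177} = \frac{39}{-177} = 39 \left(- \frac{1}{177}\right) = - \frac{13}{59}$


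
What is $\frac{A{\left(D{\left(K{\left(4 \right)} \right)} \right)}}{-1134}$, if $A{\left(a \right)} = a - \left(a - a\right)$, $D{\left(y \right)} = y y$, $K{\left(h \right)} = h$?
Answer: $- \frac{8}{567} \approx -0.014109$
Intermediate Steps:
$D{\left(y \right)} = y^{2}$
$A{\left(a \right)} = a$ ($A{\left(a \right)} = a - 0 = a + 0 = a$)
$\frac{A{\left(D{\left(K{\left(4 \right)} \right)} \right)}}{-1134} = \frac{4^{2}}{-1134} = 16 \left(- \frac{1}{1134}\right) = - \frac{8}{567}$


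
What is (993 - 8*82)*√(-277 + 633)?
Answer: 674*√89 ≈ 6358.5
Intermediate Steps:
(993 - 8*82)*√(-277 + 633) = (993 - 656)*√356 = 337*(2*√89) = 674*√89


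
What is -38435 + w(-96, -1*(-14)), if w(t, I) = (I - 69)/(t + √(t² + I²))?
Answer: -1884635/49 - 55*√2353/98 ≈ -38489.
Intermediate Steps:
w(t, I) = (-69 + I)/(t + √(I² + t²))
-38435 + w(-96, -1*(-14)) = -38435 + (-69 - 1*(-14))/(-96 + √((-1*(-14))² + (-96)²)) = -38435 + (-69 + 14)/(-96 + √(14² + 9216)) = -38435 - 55/(-96 + √(196 + 9216)) = -38435 - 55/(-96 + √9412) = -38435 - 55/(-96 + 2*√2353)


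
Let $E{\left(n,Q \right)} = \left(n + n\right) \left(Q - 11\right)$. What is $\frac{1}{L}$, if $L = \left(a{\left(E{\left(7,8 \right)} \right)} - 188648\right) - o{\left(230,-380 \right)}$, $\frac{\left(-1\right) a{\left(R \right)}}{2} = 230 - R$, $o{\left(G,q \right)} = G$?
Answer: $- \frac{1}{189422} \approx -5.2792 \cdot 10^{-6}$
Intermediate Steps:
$E{\left(n,Q \right)} = 2 n \left(-11 + Q\right)$
$a{\left(R \right)} = -460 + 2 R$ ($a{\left(R \right)} = - 2 \left(230 - R\right) = -460 + 2 R$)
$L = -189422$ ($L = \left(\left(-460 + 2 \cdot 2 \cdot 7 \left(-11 + 8\right)\right) - 188648\right) - 230 = \left(\left(-460 + 2 \cdot 2 \cdot 7 \left(-3\right)\right) - 188648\right) - 230 = \left(\left(-460 + 2 \left(-42\right)\right) - 188648\right) - 230 = \left(\left(-460 - 84\right) - 188648\right) - 230 = \left(-544 - 188648\right) - 230 = -189192 - 230 = -189422$)
$\frac{1}{L} = \frac{1}{-189422} = - \frac{1}{189422}$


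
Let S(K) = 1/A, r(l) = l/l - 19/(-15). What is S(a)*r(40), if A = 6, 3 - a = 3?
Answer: 17/45 ≈ 0.37778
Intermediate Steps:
a = 0 (a = 3 - 1*3 = 3 - 3 = 0)
r(l) = 34/15 (r(l) = 1 - 19*(-1/15) = 1 + 19/15 = 34/15)
S(K) = ⅙ (S(K) = 1/6 = ⅙)
S(a)*r(40) = (⅙)*(34/15) = 17/45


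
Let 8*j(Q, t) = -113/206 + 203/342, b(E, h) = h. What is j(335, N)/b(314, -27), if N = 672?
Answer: -793/3804408 ≈ -0.00020844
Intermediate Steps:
j(Q, t) = 793/140904 (j(Q, t) = (-113/206 + 203/342)/8 = (⅛)*(793/17613) = 793/140904)
j(335, N)/b(314, -27) = (793/140904)/(-27) = (793/140904)*(-1/27) = -793/3804408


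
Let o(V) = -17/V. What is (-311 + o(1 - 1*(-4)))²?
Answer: 2471184/25 ≈ 98847.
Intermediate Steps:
(-311 + o(1 - 1*(-4)))² = (-311 - 17/(1 - 1*(-4)))² = (-311 - 17/(1 + 4))² = (-311 - 17/5)² = (-1572/5)² = 2471184/25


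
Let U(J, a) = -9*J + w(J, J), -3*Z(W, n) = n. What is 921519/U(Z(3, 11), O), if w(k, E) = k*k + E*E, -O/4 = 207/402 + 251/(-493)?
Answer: 8293671/539 ≈ 15387.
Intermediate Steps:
Z(W, n) = -n/3
O = -766/33031 (O = -4*(207/402 + 251/(-493)) = -4*(207*(1/402) + 251*(-1/493)) = -4*(69/134 - 251/493) = -4*383/66062 = -766/33031 ≈ -0.023190)
w(k, E) = E² + k² (w(k, E) = k² + E² = E² + k²)
U(J, a) = -9*J + 2*J² (U(J, a) = -9*J + (J² + J²) = -9*J + 2*J²)
921519/U(Z(3, 11), O) = 921519/(((-⅓*11)*(-9 + 2*(-⅓*11)))) = 921519/((-11*(-9 + 2*(-11/3))/3)) = 921519/((-11*(-9 - 22/3)/3)) = 921519/((-11/3*(-49/3))) = 921519/(539/9) = 921519*(9/539) = 8293671/539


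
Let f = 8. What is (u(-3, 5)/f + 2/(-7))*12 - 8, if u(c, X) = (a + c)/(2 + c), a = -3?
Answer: -17/7 ≈ -2.4286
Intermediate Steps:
u(c, X) = (-3 + c)/(2 + c)
(u(-3, 5)/f + 2/(-7))*12 - 8 = (((-3 - 3)/(2 - 3))/8 + 2/(-7))*12 - 8 = ((-6/(-1))*(1/8) + 2*(-1/7))*12 - 8 = (-1*(-6)*(1/8) - 2/7)*12 - 8 = (6*(1/8) - 2/7)*12 - 8 = (3/4 - 2/7)*12 - 8 = (13/28)*12 - 8 = 39/7 - 8 = -17/7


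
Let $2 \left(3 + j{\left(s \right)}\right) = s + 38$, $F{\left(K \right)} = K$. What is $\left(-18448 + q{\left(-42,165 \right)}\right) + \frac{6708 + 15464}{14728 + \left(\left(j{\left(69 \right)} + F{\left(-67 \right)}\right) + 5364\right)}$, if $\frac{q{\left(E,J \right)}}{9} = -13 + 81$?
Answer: $- \frac{716088892}{40151} \approx -17835.0$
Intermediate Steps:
$j{\left(s \right)} = 16 + \frac{s}{2}$ ($j{\left(s \right)} = -3 + \frac{s + 38}{2} = -3 + \frac{38 + s}{2} = -3 + \left(19 + \frac{s}{2}\right) = 16 + \frac{s}{2}$)
$q{\left(E,J \right)} = 612$ ($q{\left(E,J \right)} = 9 \left(-13 + 81\right) = 9 \cdot 68 = 612$)
$\left(-18448 + q{\left(-42,165 \right)}\right) + \frac{6708 + 15464}{14728 + \left(\left(j{\left(69 \right)} + F{\left(-67 \right)}\right) + 5364\right)} = \left(-18448 + 612\right) + \frac{6708 + 15464}{14728 + \left(\left(\left(16 + \frac{1}{2} \cdot 69\right) - 67\right) + 5364\right)} = -17836 + \frac{22172}{14728 + \left(\left(\left(16 + \frac{69}{2}\right) - 67\right) + 5364\right)} = -17836 + \frac{22172}{14728 + \left(\left(\frac{101}{2} - 67\right) + 5364\right)} = -17836 + \frac{22172}{14728 + \left(- \frac{33}{2} + 5364\right)} = -17836 + \frac{22172}{14728 + \frac{10695}{2}} = -17836 + \frac{22172}{\frac{40151}{2}} = -17836 + 22172 \cdot \frac{2}{40151} = -17836 + \frac{44344}{40151} = - \frac{716088892}{40151}$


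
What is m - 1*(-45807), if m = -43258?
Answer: 2549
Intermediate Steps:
m - 1*(-45807) = -43258 - 1*(-45807) = -43258 + 45807 = 2549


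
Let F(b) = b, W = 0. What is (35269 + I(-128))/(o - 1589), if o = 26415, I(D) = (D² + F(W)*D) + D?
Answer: 51525/24826 ≈ 2.0754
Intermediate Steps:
I(D) = D + D² (I(D) = (D² + 0*D) + D = (D² + 0) + D = D² + D = D + D²)
(35269 + I(-128))/(o - 1589) = (35269 - 128*(1 - 128))/(26415 - 1589) = (35269 - 128*(-127))/24826 = (35269 + 16256)*(1/24826) = 51525*(1/24826) = 51525/24826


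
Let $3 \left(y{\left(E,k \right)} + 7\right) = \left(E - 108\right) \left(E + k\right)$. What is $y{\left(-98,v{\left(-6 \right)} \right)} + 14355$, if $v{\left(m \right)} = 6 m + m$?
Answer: $\frac{71884}{3} \approx 23961.0$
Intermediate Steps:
$v{\left(m \right)} = 7 m$
$y{\left(E,k \right)} = -7 + \frac{\left(-108 + E\right) \left(E + k\right)}{3}$ ($y{\left(E,k \right)} = -7 + \frac{\left(E - 108\right) \left(E + k\right)}{3} = -7 + \frac{\left(-108 + E\right) \left(E + k\right)}{3}$)
$y{\left(-98,v{\left(-6 \right)} \right)} + 14355 = \left(-7 - -3528 - 36 \cdot 7 \left(-6\right) + \frac{\left(-98\right)^{2}}{3} + \frac{1}{3} \left(-98\right) 7 \left(-6\right)\right) + 14355 = \left(-7 + 3528 - -1512 + \frac{1}{3} \cdot 9604 + \frac{1}{3} \left(-98\right) \left(-42\right)\right) + 14355 = \left(-7 + 3528 + 1512 + \frac{9604}{3} + 1372\right) + 14355 = \frac{28819}{3} + 14355 = \frac{71884}{3}$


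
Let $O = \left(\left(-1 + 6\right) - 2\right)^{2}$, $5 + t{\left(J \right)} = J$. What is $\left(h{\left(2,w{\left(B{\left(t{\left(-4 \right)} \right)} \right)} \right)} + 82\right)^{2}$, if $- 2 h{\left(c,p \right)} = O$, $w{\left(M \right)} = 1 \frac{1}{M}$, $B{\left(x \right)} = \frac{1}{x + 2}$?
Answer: $\frac{24025}{4} \approx 6006.3$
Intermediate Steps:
$t{\left(J \right)} = -5 + J$
$O = 9$ ($O = \left(5 - 2\right)^{2} = 3^{2} = 9$)
$B{\left(x \right)} = \frac{1}{2 + x}$
$w{\left(M \right)} = \frac{1}{M}$
$h{\left(c,p \right)} = - \frac{9}{2}$ ($h{\left(c,p \right)} = \left(- \frac{1}{2}\right) 9 = - \frac{9}{2}$)
$\left(h{\left(2,w{\left(B{\left(t{\left(-4 \right)} \right)} \right)} \right)} + 82\right)^{2} = \left(- \frac{9}{2} + 82\right)^{2} = \left(\frac{155}{2}\right)^{2} = \frac{24025}{4}$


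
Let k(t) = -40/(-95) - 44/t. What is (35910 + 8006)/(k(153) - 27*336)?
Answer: -31915953/6592979 ≈ -4.8409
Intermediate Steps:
k(t) = 8/19 - 44/t (k(t) = -40*(-1/95) - 44/t = 8/19 - 44/t)
(35910 + 8006)/(k(153) - 27*336) = (35910 + 8006)/((8/19 - 44/153) - 27*336) = 43916/((8/19 - 44*1/153) - 9072) = 43916/((8/19 - 44/153) - 9072) = 43916/(388/2907 - 9072) = 43916/(-26371916/2907) = 43916*(-2907/26371916) = -31915953/6592979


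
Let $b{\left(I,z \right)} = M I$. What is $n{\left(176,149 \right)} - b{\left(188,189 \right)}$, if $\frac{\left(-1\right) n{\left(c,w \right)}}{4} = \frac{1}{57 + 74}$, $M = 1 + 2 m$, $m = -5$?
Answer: $\frac{221648}{131} \approx 1692.0$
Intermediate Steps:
$M = -9$ ($M = 1 + 2 \left(-5\right) = 1 - 10 = -9$)
$n{\left(c,w \right)} = - \frac{4}{131}$ ($n{\left(c,w \right)} = - \frac{4}{57 + 74} = - \frac{4}{131}$)
$b{\left(I,z \right)} = - 9 I$
$n{\left(176,149 \right)} - b{\left(188,189 \right)} = - \frac{4}{131} - \left(-9\right) 188 = - \frac{4}{131} - -1692 = - \frac{4}{131} + 1692 = \frac{221648}{131}$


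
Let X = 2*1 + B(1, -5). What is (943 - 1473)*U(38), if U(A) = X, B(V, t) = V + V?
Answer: -2120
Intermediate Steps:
B(V, t) = 2*V
X = 4 (X = 2*1 + 2*1 = 2 + 2 = 4)
U(A) = 4
(943 - 1473)*U(38) = (943 - 1473)*4 = -530*4 = -2120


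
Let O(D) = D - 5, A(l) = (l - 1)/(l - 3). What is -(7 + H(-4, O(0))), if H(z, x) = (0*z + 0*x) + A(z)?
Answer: -54/7 ≈ -7.7143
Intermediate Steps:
A(l) = (-1 + l)/(-3 + l)
O(D) = -5 + D
H(z, x) = (-1 + z)/(-3 + z) (H(z, x) = (0*z + 0*x) + (-1 + z)/(-3 + z) = (0 + 0) + (-1 + z)/(-3 + z) = 0 + (-1 + z)/(-3 + z) = (-1 + z)/(-3 + z))
-(7 + H(-4, O(0))) = -(7 + (-1 - 4)/(-3 - 4)) = -(7 - 5/(-7)) = -(7 - ⅐*(-5)) = -(7 + 5/7) = -1*54/7 = -54/7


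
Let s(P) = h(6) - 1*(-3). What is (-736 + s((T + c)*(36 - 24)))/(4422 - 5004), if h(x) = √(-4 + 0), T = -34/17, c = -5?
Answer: 733/582 - I/291 ≈ 1.2595 - 0.0034364*I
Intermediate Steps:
T = -2 (T = -34*1/17 = -2)
h(x) = 2*I (h(x) = √(-4) = 2*I)
s(P) = 3 + 2*I (s(P) = 2*I - 1*(-3) = 2*I + 3 = 3 + 2*I)
(-736 + s((T + c)*(36 - 24)))/(4422 - 5004) = (-736 + (3 + 2*I))/(4422 - 5004) = (-733 + 2*I)/(-582) = (-733 + 2*I)*(-1/582) = 733/582 - I/291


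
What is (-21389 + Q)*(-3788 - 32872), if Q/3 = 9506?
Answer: -261349140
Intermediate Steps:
Q = 28518 (Q = 3*9506 = 28518)
(-21389 + Q)*(-3788 - 32872) = (-21389 + 28518)*(-3788 - 32872) = 7129*(-36660) = -261349140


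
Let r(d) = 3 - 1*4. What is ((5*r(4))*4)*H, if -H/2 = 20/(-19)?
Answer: -800/19 ≈ -42.105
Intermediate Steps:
r(d) = -1 (r(d) = 3 - 4 = -1)
H = 40/19 (H = -40/(-19) = -40*(-1)/19 = -2*(-20/19) = 40/19 ≈ 2.1053)
((5*r(4))*4)*H = ((5*(-1))*4)*(40/19) = -5*4*(40/19) = -20*40/19 = -800/19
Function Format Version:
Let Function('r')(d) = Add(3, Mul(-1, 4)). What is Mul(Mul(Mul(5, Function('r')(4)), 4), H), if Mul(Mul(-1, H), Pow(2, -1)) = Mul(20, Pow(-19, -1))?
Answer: Rational(-800, 19) ≈ -42.105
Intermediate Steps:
Function('r')(d) = -1 (Function('r')(d) = Add(3, -4) = -1)
H = Rational(40, 19) (H = Mul(-2, Mul(20, Pow(-19, -1))) = Mul(-2, Mul(20, Rational(-1, 19))) = Mul(-2, Rational(-20, 19)) = Rational(40, 19) ≈ 2.1053)
Mul(Mul(Mul(5, Function('r')(4)), 4), H) = Mul(Mul(Mul(5, -1), 4), Rational(40, 19)) = Mul(Mul(-5, 4), Rational(40, 19)) = Mul(-20, Rational(40, 19)) = Rational(-800, 19)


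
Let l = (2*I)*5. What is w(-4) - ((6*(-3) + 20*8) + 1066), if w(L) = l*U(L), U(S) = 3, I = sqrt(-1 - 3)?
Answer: -1208 + 60*I ≈ -1208.0 + 60.0*I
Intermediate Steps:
I = 2*I (I = sqrt(-4) = 2*I ≈ 2.0*I)
l = 20*I (l = (2*(2*I))*5 = (4*I)*5 = 20*I ≈ 20.0*I)
w(L) = 60*I (w(L) = (20*I)*3 = 60*I)
w(-4) - ((6*(-3) + 20*8) + 1066) = 60*I - ((6*(-3) + 20*8) + 1066) = 60*I - ((-18 + 160) + 1066) = 60*I - (142 + 1066) = 60*I - 1*1208 = 60*I - 1208 = -1208 + 60*I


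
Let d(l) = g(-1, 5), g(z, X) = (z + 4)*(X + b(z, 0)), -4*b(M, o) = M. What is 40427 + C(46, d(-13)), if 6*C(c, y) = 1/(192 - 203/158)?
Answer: 3654560452/90399 ≈ 40427.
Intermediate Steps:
b(M, o) = -M/4
g(z, X) = (4 + z)*(X - z/4) (g(z, X) = (z + 4)*(X - z/4) = (4 + z)*(X - z/4))
d(l) = 63/4 (d(l) = -1*(-1) + 4*5 - ¼*(-1)² + 5*(-1) = 1 + 20 - ¼*1 - 5 = 1 + 20 - ¼ - 5 = 63/4)
C(c, y) = 79/90399 (C(c, y) = 1/(6*(192 - 203/158)) = 1/(6*(30133/158)) = (⅙)*(158/30133) = 79/90399)
40427 + C(46, d(-13)) = 40427 + 79/90399 = 3654560452/90399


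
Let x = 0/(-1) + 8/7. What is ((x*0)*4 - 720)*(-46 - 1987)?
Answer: 1463760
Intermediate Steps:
x = 8/7 (x = 0*(-1) + 8*(1/7) = 0 + 8/7 = 8/7 ≈ 1.1429)
((x*0)*4 - 720)*(-46 - 1987) = (((8/7)*0)*4 - 720)*(-46 - 1987) = (0*4 - 720)*(-2033) = (0 - 720)*(-2033) = -720*(-2033) = 1463760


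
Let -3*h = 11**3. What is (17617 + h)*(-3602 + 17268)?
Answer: 704072320/3 ≈ 2.3469e+8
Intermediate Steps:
h = -1331/3 (h = -1/3*11**3 = -1/3*1331 = -1331/3 ≈ -443.67)
(17617 + h)*(-3602 + 17268) = (17617 - 1331/3)*(-3602 + 17268) = (51520/3)*13666 = 704072320/3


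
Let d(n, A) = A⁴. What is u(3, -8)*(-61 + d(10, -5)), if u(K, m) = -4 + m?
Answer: -6768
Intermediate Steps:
u(3, -8)*(-61 + d(10, -5)) = (-4 - 8)*(-61 + (-5)⁴) = -12*(-61 + 625) = -12*564 = -6768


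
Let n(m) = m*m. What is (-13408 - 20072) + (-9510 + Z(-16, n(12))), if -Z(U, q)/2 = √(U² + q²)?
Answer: -42990 - 32*√82 ≈ -43280.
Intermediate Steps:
n(m) = m²
Z(U, q) = -2*√(U² + q²)
(-13408 - 20072) + (-9510 + Z(-16, n(12))) = (-13408 - 20072) + (-9510 - 2*√((-16)² + (12²)²)) = -33480 + (-9510 - 2*√(256 + 144²)) = -33480 + (-9510 - 2*√(256 + 20736)) = -33480 + (-9510 - 32*√82) = -42990 - 32*√82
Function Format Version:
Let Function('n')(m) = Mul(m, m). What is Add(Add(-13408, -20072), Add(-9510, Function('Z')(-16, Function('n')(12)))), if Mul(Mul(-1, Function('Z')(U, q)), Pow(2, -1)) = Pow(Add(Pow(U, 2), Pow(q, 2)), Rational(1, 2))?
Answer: Add(-42990, Mul(-32, Pow(82, Rational(1, 2)))) ≈ -43280.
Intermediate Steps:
Function('n')(m) = Pow(m, 2)
Function('Z')(U, q) = Mul(-2, Pow(Add(Pow(U, 2), Pow(q, 2)), Rational(1, 2)))
Add(Add(-13408, -20072), Add(-9510, Function('Z')(-16, Function('n')(12)))) = Add(Add(-13408, -20072), Add(-9510, Mul(-2, Pow(Add(Pow(-16, 2), Pow(Pow(12, 2), 2)), Rational(1, 2))))) = Add(-33480, Add(-9510, Mul(-2, Pow(Add(256, Pow(144, 2)), Rational(1, 2))))) = Add(-33480, Add(-9510, Mul(-2, Pow(Add(256, 20736), Rational(1, 2))))) = Add(-33480, Add(-9510, Mul(-2, Pow(20992, Rational(1, 2))))) = Add(-33480, Add(-9510, Mul(-2, Mul(16, Pow(82, Rational(1, 2)))))) = Add(-33480, Add(-9510, Mul(-32, Pow(82, Rational(1, 2))))) = Add(-42990, Mul(-32, Pow(82, Rational(1, 2))))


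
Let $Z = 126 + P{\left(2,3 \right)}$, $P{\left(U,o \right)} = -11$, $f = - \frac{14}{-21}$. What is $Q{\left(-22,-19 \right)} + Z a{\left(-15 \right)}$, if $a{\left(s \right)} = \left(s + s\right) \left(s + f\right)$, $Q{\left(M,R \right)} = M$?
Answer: $49428$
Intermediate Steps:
$f = \frac{2}{3}$ ($f = \left(-14\right) \left(- \frac{1}{21}\right) = \frac{2}{3} \approx 0.66667$)
$a{\left(s \right)} = 2 s \left(\frac{2}{3} + s\right)$ ($a{\left(s \right)} = \left(s + s\right) \left(s + \frac{2}{3}\right) = 2 s \left(\frac{2}{3} + s\right)$)
$Z = 115$ ($Z = 126 - 11 = 115$)
$Q{\left(-22,-19 \right)} + Z a{\left(-15 \right)} = -22 + 115 \cdot \frac{2}{3} \left(-15\right) \left(2 + 3 \left(-15\right)\right) = -22 + 115 \cdot \frac{2}{3} \left(-15\right) \left(2 - 45\right) = -22 + 115 \cdot \frac{2}{3} \left(-15\right) \left(-43\right) = -22 + 115 \cdot 430 = -22 + 49450 = 49428$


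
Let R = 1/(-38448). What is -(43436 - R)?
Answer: -1670027329/38448 ≈ -43436.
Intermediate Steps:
R = -1/38448 ≈ -2.6009e-5
-(43436 - R) = -(43436 - 1*(-1/38448)) = -(43436 + 1/38448) = -1*1670027329/38448 = -1670027329/38448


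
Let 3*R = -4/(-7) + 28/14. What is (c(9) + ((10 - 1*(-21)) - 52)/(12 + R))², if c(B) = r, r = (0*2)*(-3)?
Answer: 2401/900 ≈ 2.6678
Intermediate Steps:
r = 0 (r = 0*(-3) = 0)
R = 6/7 (R = (-4/(-7) + 28/14)/3 = (-4*(-⅐) + 28*(1/14))/3 = (4/7 + 2)/3 = (⅓)*(18/7) = 6/7 ≈ 0.85714)
c(B) = 0
(c(9) + ((10 - 1*(-21)) - 52)/(12 + R))² = (0 + ((10 - 1*(-21)) - 52)/(12 + 6/7))² = (0 + ((10 + 21) - 52)/(90/7))² = (0 + (31 - 52)*(7/90))² = (0 - 21*7/90)² = (0 - 49/30)² = (-49/30)² = 2401/900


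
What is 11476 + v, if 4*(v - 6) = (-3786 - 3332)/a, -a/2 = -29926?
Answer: 1374437769/119704 ≈ 11482.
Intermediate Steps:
a = 59852 (a = -2*(-29926) = 59852)
v = 714665/119704 (v = 6 + ((-3786 - 3332)/59852)/4 = 6 + (-7118*1/59852)/4 = 6 + (¼)*(-3559/29926) = 6 - 3559/119704 = 714665/119704 ≈ 5.9703)
11476 + v = 11476 + 714665/119704 = 1374437769/119704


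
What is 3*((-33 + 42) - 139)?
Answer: -390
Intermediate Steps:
3*((-33 + 42) - 139) = 3*(9 - 139) = 3*(-130) = -390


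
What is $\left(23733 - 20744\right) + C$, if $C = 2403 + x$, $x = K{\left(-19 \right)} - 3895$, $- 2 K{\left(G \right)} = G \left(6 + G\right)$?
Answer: $\frac{2747}{2} \approx 1373.5$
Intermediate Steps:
$K{\left(G \right)} = - \frac{G \left(6 + G\right)}{2}$
$x = - \frac{8037}{2}$ ($x = \left(- \frac{1}{2}\right) \left(-19\right) \left(6 - 19\right) - 3895 = \left(- \frac{1}{2}\right) \left(-19\right) \left(-13\right) - 3895 = - \frac{247}{2} - 3895 = - \frac{8037}{2} \approx -4018.5$)
$C = - \frac{3231}{2}$ ($C = 2403 - \frac{8037}{2} = - \frac{3231}{2} \approx -1615.5$)
$\left(23733 - 20744\right) + C = \left(23733 - 20744\right) - \frac{3231}{2} = 2989 - \frac{3231}{2} = \frac{2747}{2}$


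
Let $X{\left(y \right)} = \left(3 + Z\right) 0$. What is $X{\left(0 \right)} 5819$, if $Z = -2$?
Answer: $0$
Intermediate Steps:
$X{\left(y \right)} = 0$ ($X{\left(y \right)} = \left(3 - 2\right) 0 = 1 \cdot 0 = 0$)
$X{\left(0 \right)} 5819 = 0 \cdot 5819 = 0$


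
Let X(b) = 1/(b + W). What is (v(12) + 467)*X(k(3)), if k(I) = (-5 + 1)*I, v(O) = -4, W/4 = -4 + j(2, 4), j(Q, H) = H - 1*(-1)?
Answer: -463/8 ≈ -57.875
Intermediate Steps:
j(Q, H) = 1 + H (j(Q, H) = H + 1 = 1 + H)
W = 4 (W = 4*(-4 + (1 + 4)) = 4*(-4 + 5) = 4*1 = 4)
k(I) = -4*I
X(b) = 1/(4 + b) (X(b) = 1/(b + 4) = 1/(4 + b))
(v(12) + 467)*X(k(3)) = (-4 + 467)/(4 - 4*3) = 463/(4 - 12) = 463/(-8) = 463*(-1/8) = -463/8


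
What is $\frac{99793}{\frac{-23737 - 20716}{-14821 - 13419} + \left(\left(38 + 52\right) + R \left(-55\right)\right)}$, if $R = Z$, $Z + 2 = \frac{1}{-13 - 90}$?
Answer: $\frac{290269894960}{587875859} \approx 493.76$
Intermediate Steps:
$Z = - \frac{207}{103}$ ($Z = -2 + \frac{1}{-13 - 90} = -2 + \frac{1}{-103} = -2 - \frac{1}{103} = - \frac{207}{103} \approx -2.0097$)
$R = - \frac{207}{103} \approx -2.0097$
$\frac{99793}{\frac{-23737 - 20716}{-14821 - 13419} + \left(\left(38 + 52\right) + R \left(-55\right)\right)} = \frac{99793}{\frac{-23737 - 20716}{-14821 - 13419} + \left(\left(38 + 52\right) - - \frac{11385}{103}\right)} = \frac{99793}{- \frac{44453}{-28240} + \left(90 + \frac{11385}{103}\right)} = \frac{99793}{\left(-44453\right) \left(- \frac{1}{28240}\right) + \frac{20655}{103}} = \frac{99793}{\frac{44453}{28240} + \frac{20655}{103}} = \frac{99793}{\frac{587875859}{2908720}} = 99793 \cdot \frac{2908720}{587875859} = \frac{290269894960}{587875859}$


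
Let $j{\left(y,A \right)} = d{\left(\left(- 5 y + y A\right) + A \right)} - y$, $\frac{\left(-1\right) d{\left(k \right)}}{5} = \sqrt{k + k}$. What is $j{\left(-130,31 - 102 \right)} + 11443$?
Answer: $11573 - 5 \sqrt{19618} \approx 10873.0$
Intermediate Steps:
$d{\left(k \right)} = - 5 \sqrt{2} \sqrt{k}$ ($d{\left(k \right)} = - 5 \sqrt{k + k} = - 5 \sqrt{2 k} = - 5 \sqrt{2} \sqrt{k}$)
$j{\left(y,A \right)} = - y - 5 \sqrt{2} \sqrt{A - 5 y + A y}$ ($j{\left(y,A \right)} = - 5 \sqrt{2} \sqrt{\left(- 5 y + y A\right) + A} - y = - 5 \sqrt{2} \sqrt{\left(- 5 y + A y\right) + A} - y = - 5 \sqrt{2} \sqrt{A - 5 y + A y} - y = - y - 5 \sqrt{2} \sqrt{A - 5 y + A y}$)
$j{\left(-130,31 - 102 \right)} + 11443 = \left(\left(-1\right) \left(-130\right) - 5 \sqrt{\left(-10\right) \left(-130\right) + 2 \left(31 - 102\right) + 2 \left(31 - 102\right) \left(-130\right)}\right) + 11443 = \left(130 - 5 \sqrt{1300 + 2 \left(31 - 102\right) + 2 \left(31 - 102\right) \left(-130\right)}\right) + 11443 = \left(130 - 5 \sqrt{1300 + 2 \left(-71\right) + 2 \left(-71\right) \left(-130\right)}\right) + 11443 = \left(130 - 5 \sqrt{1300 - 142 + 18460}\right) + 11443 = \left(130 - 5 \sqrt{19618}\right) + 11443 = 11573 - 5 \sqrt{19618}$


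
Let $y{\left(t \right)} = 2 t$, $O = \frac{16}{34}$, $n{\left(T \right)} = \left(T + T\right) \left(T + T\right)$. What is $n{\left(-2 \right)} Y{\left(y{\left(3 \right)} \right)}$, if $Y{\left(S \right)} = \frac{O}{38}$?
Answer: $\frac{64}{323} \approx 0.19814$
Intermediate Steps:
$n{\left(T \right)} = 4 T^{2}$ ($n{\left(T \right)} = 2 T 2 T = 4 T^{2}$)
$O = \frac{8}{17}$ ($O = 16 \cdot \frac{1}{34} = \frac{8}{17} \approx 0.47059$)
$Y{\left(S \right)} = \frac{4}{323}$ ($Y{\left(S \right)} = \frac{8}{17 \cdot 38} = \frac{8}{17} \cdot \frac{1}{38} = \frac{4}{323}$)
$n{\left(-2 \right)} Y{\left(y{\left(3 \right)} \right)} = 4 \left(-2\right)^{2} \cdot \frac{4}{323} = 4 \cdot 4 \cdot \frac{4}{323} = 16 \cdot \frac{4}{323} = \frac{64}{323}$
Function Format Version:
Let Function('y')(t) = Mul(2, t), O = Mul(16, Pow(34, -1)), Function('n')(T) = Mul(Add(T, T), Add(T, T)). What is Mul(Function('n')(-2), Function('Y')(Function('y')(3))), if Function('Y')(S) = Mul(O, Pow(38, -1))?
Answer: Rational(64, 323) ≈ 0.19814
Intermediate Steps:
Function('n')(T) = Mul(4, Pow(T, 2)) (Function('n')(T) = Mul(Mul(2, T), Mul(2, T)) = Mul(4, Pow(T, 2)))
O = Rational(8, 17) (O = Mul(16, Rational(1, 34)) = Rational(8, 17) ≈ 0.47059)
Function('Y')(S) = Rational(4, 323) (Function('Y')(S) = Mul(Rational(8, 17), Pow(38, -1)) = Mul(Rational(8, 17), Rational(1, 38)) = Rational(4, 323))
Mul(Function('n')(-2), Function('Y')(Function('y')(3))) = Mul(Mul(4, Pow(-2, 2)), Rational(4, 323)) = Mul(Mul(4, 4), Rational(4, 323)) = Mul(16, Rational(4, 323)) = Rational(64, 323)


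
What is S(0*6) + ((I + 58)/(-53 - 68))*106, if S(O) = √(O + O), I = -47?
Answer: -106/11 ≈ -9.6364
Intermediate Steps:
S(O) = √2*√O (S(O) = √(2*O) = √2*√O)
S(0*6) + ((I + 58)/(-53 - 68))*106 = √2*√(0*6) + ((-47 + 58)/(-53 - 68))*106 = √2*√0 + (11/(-121))*106 = √2*0 + (11*(-1/121))*106 = 0 - 1/11*106 = 0 - 106/11 = -106/11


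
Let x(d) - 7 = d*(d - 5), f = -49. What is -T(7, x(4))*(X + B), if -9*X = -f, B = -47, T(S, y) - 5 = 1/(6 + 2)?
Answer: 2419/9 ≈ 268.78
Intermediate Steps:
x(d) = 7 + d*(-5 + d) (x(d) = 7 + d*(d - 5) = 7 + d*(-5 + d))
T(S, y) = 41/8 (T(S, y) = 5 + 1/(6 + 2) = 5 + 1/8 = 41/8)
X = -49/9 (X = -(-1)*(-49)/9 = -1/9*49 = -49/9 ≈ -5.4444)
-T(7, x(4))*(X + B) = -41*(-49/9 - 47)/8 = -41*(-472)/(8*9) = -1*(-2419/9) = 2419/9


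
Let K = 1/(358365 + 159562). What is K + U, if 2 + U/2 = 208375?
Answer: 215844005543/517927 ≈ 4.1675e+5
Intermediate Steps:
U = 416746 (U = -4 + 2*208375 = -4 + 416750 = 416746)
K = 1/517927 ≈ 1.9308e-6
K + U = 1/517927 + 416746 = 215844005543/517927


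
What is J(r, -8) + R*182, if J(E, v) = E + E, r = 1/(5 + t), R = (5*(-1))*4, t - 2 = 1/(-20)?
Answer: -505920/139 ≈ -3639.7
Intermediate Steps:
t = 39/20 (t = 2 + 1/(-20) = 2 - 1/20 = 39/20 ≈ 1.9500)
R = -20 (R = -5*4 = -20)
r = 20/139 (r = 1/(5 + 39/20) = 1/(139/20) = 20/139 ≈ 0.14388)
J(E, v) = 2*E
J(r, -8) + R*182 = 2*(20/139) - 20*182 = 40/139 - 3640 = -505920/139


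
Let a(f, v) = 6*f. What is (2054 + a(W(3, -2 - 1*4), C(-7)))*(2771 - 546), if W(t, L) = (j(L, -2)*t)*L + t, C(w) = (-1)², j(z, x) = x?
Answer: 5090800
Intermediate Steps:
C(w) = 1
W(t, L) = t - 2*L*t (W(t, L) = (-2*t)*L + t = -2*L*t + t = t - 2*L*t)
(2054 + a(W(3, -2 - 1*4), C(-7)))*(2771 - 546) = (2054 + 6*(3*(1 - 2*(-2 - 1*4))))*(2771 - 546) = (2054 + 6*(3*(1 - 2*(-2 - 4))))*2225 = (2054 + 6*(3*(1 - 2*(-6))))*2225 = (2054 + 6*(3*(1 + 12)))*2225 = (2054 + 6*(3*13))*2225 = (2054 + 6*39)*2225 = (2054 + 234)*2225 = 2288*2225 = 5090800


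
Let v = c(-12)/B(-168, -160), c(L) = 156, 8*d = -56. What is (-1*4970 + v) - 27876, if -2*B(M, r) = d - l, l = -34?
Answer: -295718/9 ≈ -32858.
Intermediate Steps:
d = -7 (d = (1/8)*(-56) = -7)
B(M, r) = -27/2 (B(M, r) = -(-7 - 1*(-34))/2 = -(-7 + 34)/2 = -1/2*27 = -27/2)
v = -104/9 (v = 156/(-27/2) = 156*(-2/27) = -104/9 ≈ -11.556)
(-1*4970 + v) - 27876 = (-1*4970 - 104/9) - 27876 = (-4970 - 104/9) - 27876 = -44834/9 - 27876 = -295718/9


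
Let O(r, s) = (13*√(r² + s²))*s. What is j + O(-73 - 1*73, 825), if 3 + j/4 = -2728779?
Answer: -10915128 + 10725*√701941 ≈ -1.9295e+6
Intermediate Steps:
O(r, s) = 13*s*√(r² + s²)
j = -10915128 (j = -12 + 4*(-2728779) = -12 - 10915116 = -10915128)
j + O(-73 - 1*73, 825) = -10915128 + 13*825*√((-73 - 1*73)² + 825²) = -10915128 + 13*825*√((-73 - 73)² + 680625) = -10915128 + 13*825*√((-146)² + 680625) = -10915128 + 13*825*√(21316 + 680625) = -10915128 + 13*825*√701941 = -10915128 + 10725*√701941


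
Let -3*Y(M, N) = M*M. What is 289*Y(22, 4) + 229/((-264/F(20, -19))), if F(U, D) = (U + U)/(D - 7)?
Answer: -40003391/858 ≈ -46624.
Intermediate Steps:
Y(M, N) = -M²/3 (Y(M, N) = -M*M/3 = -M²/3)
F(U, D) = 2*U/(-7 + D) (F(U, D) = (2*U)/(-7 + D) = 2*U/(-7 + D))
289*Y(22, 4) + 229/((-264/F(20, -19))) = 289*(-⅓*22²) + 229/((-264/(2*20/(-7 - 19)))) = 289*(-⅓*484) + 229/((-264/(2*20/(-26)))) = 289*(-484/3) + 229/((-264/(2*20*(-1/26)))) = -139876/3 + 229/((-264/(-20/13))) = -139876/3 + 229/((-264*(-13/20))) = -139876/3 + 229/(858/5) = -139876/3 + 229*(5/858) = -139876/3 + 1145/858 = -40003391/858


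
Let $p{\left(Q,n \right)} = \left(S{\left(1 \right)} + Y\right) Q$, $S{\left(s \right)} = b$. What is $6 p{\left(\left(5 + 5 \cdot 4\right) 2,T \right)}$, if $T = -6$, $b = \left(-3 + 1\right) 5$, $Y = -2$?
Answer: $-3600$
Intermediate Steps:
$b = -10$ ($b = \left(-2\right) 5 = -10$)
$S{\left(s \right)} = -10$
$p{\left(Q,n \right)} = - 12 Q$ ($p{\left(Q,n \right)} = \left(-10 - 2\right) Q = - 12 Q$)
$6 p{\left(\left(5 + 5 \cdot 4\right) 2,T \right)} = 6 \left(- 12 \left(5 + 5 \cdot 4\right) 2\right) = 6 \left(- 12 \left(5 + 20\right) 2\right) = 6 \left(- 12 \cdot 25 \cdot 2\right) = 6 \left(\left(-12\right) 50\right) = 6 \left(-600\right) = -3600$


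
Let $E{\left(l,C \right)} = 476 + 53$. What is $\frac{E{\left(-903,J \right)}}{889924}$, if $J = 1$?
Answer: $\frac{529}{889924} \approx 0.00059443$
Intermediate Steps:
$E{\left(l,C \right)} = 529$
$\frac{E{\left(-903,J \right)}}{889924} = \frac{529}{889924}$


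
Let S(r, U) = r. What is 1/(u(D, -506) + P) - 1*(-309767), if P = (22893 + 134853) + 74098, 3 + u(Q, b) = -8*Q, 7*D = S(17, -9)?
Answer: 502674709024/1622751 ≈ 3.0977e+5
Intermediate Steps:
D = 17/7 (D = (⅐)*17 = 17/7 ≈ 2.4286)
u(Q, b) = -3 - 8*Q
P = 231844 (P = 157746 + 74098 = 231844)
1/(u(D, -506) + P) - 1*(-309767) = 1/((-3 - 8*17/7) + 231844) - 1*(-309767) = 1/((-3 - 136/7) + 231844) + 309767 = 1/(-157/7 + 231844) + 309767 = 1/(1622751/7) + 309767 = 7/1622751 + 309767 = 502674709024/1622751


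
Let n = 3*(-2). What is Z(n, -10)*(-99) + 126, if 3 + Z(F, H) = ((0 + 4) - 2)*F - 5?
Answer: 2106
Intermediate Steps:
n = -6
Z(F, H) = -8 + 2*F (Z(F, H) = -3 + (((0 + 4) - 2)*F - 5) = -3 + ((4 - 2)*F - 5) = -3 + (2*F - 5) = -3 + (-5 + 2*F) = -8 + 2*F)
Z(n, -10)*(-99) + 126 = (-8 + 2*(-6))*(-99) + 126 = (-8 - 12)*(-99) + 126 = -20*(-99) + 126 = 1980 + 126 = 2106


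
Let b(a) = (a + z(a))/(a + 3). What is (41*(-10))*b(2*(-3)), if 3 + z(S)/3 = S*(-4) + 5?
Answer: 9840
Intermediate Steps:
z(S) = 6 - 12*S (z(S) = -9 + 3*(S*(-4) + 5) = -9 + 3*(-4*S + 5) = -9 + 3*(5 - 4*S) = -9 + (15 - 12*S) = 6 - 12*S)
b(a) = (6 - 11*a)/(3 + a) (b(a) = (a + (6 - 12*a))/(a + 3) = (6 - 11*a)/(3 + a))
(41*(-10))*b(2*(-3)) = (41*(-10))*((6 - 22*(-3))/(3 + 2*(-3))) = -410*(6 - 11*(-6))/(3 - 6) = -410*(6 + 66)/(-3) = -(-410)*72/3 = -410*(-24) = 9840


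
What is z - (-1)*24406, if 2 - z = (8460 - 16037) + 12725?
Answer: 19260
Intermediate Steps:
z = -5146 (z = 2 - ((8460 - 16037) + 12725) = 2 - (-7577 + 12725) = 2 - 1*5148 = 2 - 5148 = -5146)
z - (-1)*24406 = -5146 - (-1)*24406 = -5146 - 1*(-24406) = -5146 + 24406 = 19260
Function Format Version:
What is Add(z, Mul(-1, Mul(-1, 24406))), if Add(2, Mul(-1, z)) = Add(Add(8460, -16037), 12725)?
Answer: 19260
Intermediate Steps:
z = -5146 (z = Add(2, Mul(-1, Add(Add(8460, -16037), 12725))) = Add(2, Mul(-1, Add(-7577, 12725))) = Add(2, Mul(-1, 5148)) = Add(2, -5148) = -5146)
Add(z, Mul(-1, Mul(-1, 24406))) = Add(-5146, Mul(-1, Mul(-1, 24406))) = Add(-5146, Mul(-1, -24406)) = Add(-5146, 24406) = 19260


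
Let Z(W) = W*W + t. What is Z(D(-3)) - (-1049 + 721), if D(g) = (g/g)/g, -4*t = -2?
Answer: 5915/18 ≈ 328.61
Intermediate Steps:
t = ½ (t = -¼*(-2) = ½ ≈ 0.50000)
D(g) = 1/g
Z(W) = ½ + W² (Z(W) = W*W + ½ = W² + ½ = ½ + W²)
Z(D(-3)) - (-1049 + 721) = (½ + (1/(-3))²) - (-1049 + 721) = (½ + (-⅓)²) - 1*(-328) = (½ + ⅑) + 328 = 11/18 + 328 = 5915/18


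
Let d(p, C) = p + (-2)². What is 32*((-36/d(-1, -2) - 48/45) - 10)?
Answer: -11072/15 ≈ -738.13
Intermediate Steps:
d(p, C) = 4 + p (d(p, C) = p + 4 = 4 + p)
32*((-36/d(-1, -2) - 48/45) - 10) = 32*((-36/(4 - 1) - 48/45) - 10) = 32*((-36/3 - 48*1/45) - 10) = 32*((-36*⅓ - 16/15) - 10) = 32*((-12 - 16/15) - 10) = 32*(-196/15 - 10) = 32*(-346/15) = -11072/15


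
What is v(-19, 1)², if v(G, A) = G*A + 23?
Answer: 16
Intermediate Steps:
v(G, A) = 23 + A*G (v(G, A) = A*G + 23 = 23 + A*G)
v(-19, 1)² = (23 + 1*(-19))² = (23 - 19)² = 4² = 16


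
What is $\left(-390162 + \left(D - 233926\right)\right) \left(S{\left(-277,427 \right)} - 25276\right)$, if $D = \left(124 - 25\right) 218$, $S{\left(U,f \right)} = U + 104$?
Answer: $15333175194$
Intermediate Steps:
$S{\left(U,f \right)} = 104 + U$
$D = 21582$ ($D = 99 \cdot 218 = 21582$)
$\left(-390162 + \left(D - 233926\right)\right) \left(S{\left(-277,427 \right)} - 25276\right) = \left(-390162 + \left(21582 - 233926\right)\right) \left(\left(104 - 277\right) - 25276\right) = \left(-390162 + \left(21582 - 233926\right)\right) \left(-173 - 25276\right) = \left(-390162 - 212344\right) \left(-25449\right) = \left(-602506\right) \left(-25449\right) = 15333175194$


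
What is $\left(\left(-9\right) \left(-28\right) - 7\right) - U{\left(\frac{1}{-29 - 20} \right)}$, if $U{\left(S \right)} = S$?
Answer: $\frac{12006}{49} \approx 245.02$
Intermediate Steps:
$\left(\left(-9\right) \left(-28\right) - 7\right) - U{\left(\frac{1}{-29 - 20} \right)} = \left(\left(-9\right) \left(-28\right) - 7\right) - \frac{1}{-29 - 20} = \left(252 - 7\right) - \frac{1}{-49} = 245 - - \frac{1}{49} = 245 + \frac{1}{49} = \frac{12006}{49}$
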